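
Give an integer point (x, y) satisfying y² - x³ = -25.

Try small integer x values and check whether x³ - 25 is a perfect square.
x = 5: x³ - 25 = 5³ - 25 = 125 - 25 = 100
Is 100 a perfect square? 10² = 100 ✓
So (x, y) = (5, -10) is a solution.

x = 5, y = -10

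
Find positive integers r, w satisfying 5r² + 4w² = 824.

Try small values of r and check whether (824 - 5r²)/4 is a perfect square.
r = 10: 5·10² = 500, so 4w² = 824 - 500 = 324, giving w² = 81, w = 9.
Check: 5·10² + 4·9² = 500 + 324 = 824 ✓

r = 10, w = 9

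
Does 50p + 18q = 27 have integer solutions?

Step 1: Compute gcd(50, 18).
gcd(50, 18) = 2

Step 2: Check divisibility.
Does 2 divide 27? 27 = 2 x 13 + 1, so no.

By the theorem on linear Diophantine equations, 50p + 18q = 27 has integer solutions if and only if gcd(50, 18) divides 27. Since 2 does not divide 27, no solutions exist.

No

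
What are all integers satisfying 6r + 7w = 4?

Step 1: Compute gcd(6, 7) = 1.
Since 1 divides 4, solutions exist.

Step 2: Find a particular solution using extended Euclidean algorithm.
We get r₀ = -4, w₀ = 4.
Check: 6*-4 + 7*4 = 4 = 4 ✓

Step 3: Write the general solution.
r = -4 + (7/1)t = -4 + 7t
w = 4 - (6/1)t = 4 - 6t
for any integer t.

r = -4 + 7t, w = 4 - 6t for integer t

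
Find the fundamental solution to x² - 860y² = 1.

We seek the smallest positive integers (x, y) with x² - 860y² = 1, i.e., x² = 860y² + 1.
Try successive y values:
y = 1: x² = 860·1² + 1 = 861, not a perfect square
y = 2: x² = 860·2² + 1 = 3441, not a perfect square
y = 3: x² = 860·3² + 1 = 7741, not a perfect square
... continuing the search (or via continued fractions) ...
y = 132: x² = 860·132² + 1 = 14984641, x = 3871 ✓

Verify: 3871² - 860·132² = 14984641 - 14984640 = 1 ✓

x = 3871, y = 132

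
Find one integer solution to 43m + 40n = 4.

Step 1: Check solvability.
gcd(43, 40) = 1
Since 1 divides 4, solutions exist.

Step 2: Apply extended Euclidean algorithm to find gcd.
We find integers such that 43*x0 + 40*y0 = 1

Step 3: Scale the particular solution.
Multiply by 4/1 = 4:
m = -52, n = 56

Step 4: Verify.
43*(-52) + 40*(56) = 4 = 4 ✓

m = -52, n = 56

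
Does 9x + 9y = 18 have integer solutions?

Step 1: Compute gcd(9, 9).
gcd(9, 9) = 9

Step 2: Check divisibility.
Does 9 divide 18? 18 = 9 x 2, so yes.

By the theorem on linear Diophantine equations, 9x + 9y = 18 has integer solutions if and only if gcd(9, 9) divides 18. Since 9 | 18, solutions exist.

Yes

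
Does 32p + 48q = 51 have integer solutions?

Step 1: Compute gcd(32, 48).
gcd(32, 48) = 16

Step 2: Check divisibility.
Does 16 divide 51? 51 = 16 x 3 + 3, so no.

By the theorem on linear Diophantine equations, 32p + 48q = 51 has integer solutions if and only if gcd(32, 48) divides 51. Since 16 does not divide 51, no solutions exist.

No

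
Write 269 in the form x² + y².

We need to find integers x, y > 0 such that x² + y² = 269.
Trying x = 10: y² = 269 - 10² = 269 - 100 = 169
y = 13
Check: 10² + 13² = 100 + 169 = 269 ✓

269 = 10² + 13²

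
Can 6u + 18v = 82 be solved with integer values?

Step 1: Compute gcd(6, 18).
gcd(6, 18) = 6

Step 2: Check divisibility.
Does 6 divide 82? 82 = 6 x 13 + 4, so no.

By the theorem on linear Diophantine equations, 6u + 18v = 82 has integer solutions if and only if gcd(6, 18) divides 82. Since 6 does not divide 82, no solutions exist.

No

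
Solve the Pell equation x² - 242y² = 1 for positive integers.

We seek the smallest positive integers (x, y) with x² - 242y² = 1, i.e., x² = 242y² + 1.
Try successive y values:
y = 1: x² = 242·1² + 1 = 243, not a perfect square
y = 2: x² = 242·2² + 1 = 969, not a perfect square
y = 3: x² = 242·3² + 1 = 2179, not a perfect square
... continuing the search (or via continued fractions) ...
y = 1260: x² = 242·1260² + 1 = 384199201, x = 19601 ✓

Verify: 19601² - 242·1260² = 384199201 - 384199200 = 1 ✓

x = 19601, y = 1260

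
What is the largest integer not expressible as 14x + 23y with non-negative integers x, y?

For two coprime denominations a and b, the Frobenius number (largest value not representable as a non-negative combination) is ab - a - b.
Here gcd(14, 23) = 1, so they are coprime.
F(14, 23) = 14·23 - 14 - 23 = 322 - 37 = 285

285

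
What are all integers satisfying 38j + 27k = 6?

Step 1: Compute gcd(38, 27) = 1.
Since 1 divides 6, solutions exist.

Step 2: Find a particular solution using extended Euclidean algorithm.
We get j₀ = 30, k₀ = -42.
Check: 38*30 + 27*-42 = 6 = 6 ✓

Step 3: Write the general solution.
j = 30 + (27/1)t = 30 + 27t
k = -42 - (38/1)t = -42 - 38t
for any integer t.

j = 30 + 27t, k = -42 - 38t for integer t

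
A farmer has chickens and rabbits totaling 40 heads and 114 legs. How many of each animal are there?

Let c = chickens, r = rabbits.
Heads: c + r = 40
Legs: 2c + 4r = 114
From the first equation, c = 40 - r. Substitute:
2(40 - r) + 4r = 114
80 + 2r = 114
r = (114 - 80)/2 = 17
c = 40 - 17 = 23

Chickens: 23, Rabbits: 17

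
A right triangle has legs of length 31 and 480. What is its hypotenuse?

c² = a² + b² = 31² + 480² = 961 + 230400 = 231361
c = 481

481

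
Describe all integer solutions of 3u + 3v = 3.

Step 1: Compute gcd(3, 3) = 3.
Since 3 divides 3, solutions exist.

Step 2: Find a particular solution using extended Euclidean algorithm.
We get u₀ = 0, v₀ = 1.
Check: 3*0 + 3*1 = 3 = 3 ✓

Step 3: Write the general solution.
u = 0 + (3/3)t = 0 + 1t
v = 1 - (3/3)t = 1 - 1t
for any integer t.

u = 0 + 1t, v = 1 - 1t for integer t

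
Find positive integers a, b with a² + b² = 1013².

We need a² + b² = 1013² = 1026169.
Trying: 45² + 1012² = 2025 + 1024144 = 1026169 ✓

(45, 1012, 1013)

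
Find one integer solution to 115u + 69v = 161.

Step 1: Check solvability.
gcd(115, 69) = 23
Since 23 divides 161, solutions exist.

Step 2: Apply extended Euclidean algorithm to find gcd.
We find integers such that 115*x0 + 69*y0 = 23

Step 3: Scale the particular solution.
Multiply by 161/23 = 7:
u = -7, v = 14

Step 4: Verify.
115*(-7) + 69*(14) = 161 = 161 ✓

u = -7, v = 14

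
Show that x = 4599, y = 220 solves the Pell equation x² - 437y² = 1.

Compute x² = 4599² = 21150801
Compute 437y² = 437·220² = 437·48400 = 21150800
x² - 437y² = 21150801 - 21150800 = 1
Since this equals 1, (4599, 220) is a solution.

Yes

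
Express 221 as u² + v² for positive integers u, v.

We need to find integers u, v > 0 such that u² + v² = 221.
Trying u = 5: v² = 221 - 5² = 221 - 25 = 196
v = 14
Check: 5² + 14² = 25 + 196 = 221 ✓

221 = 5² + 14²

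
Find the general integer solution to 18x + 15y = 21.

Step 1: Compute gcd(18, 15) = 3.
Since 3 divides 21, solutions exist.

Step 2: Find a particular solution using extended Euclidean algorithm.
We get x₀ = 7, y₀ = -7.
Check: 18*7 + 15*-7 = 21 = 21 ✓

Step 3: Write the general solution.
x = 7 + (15/3)t = 7 + 5t
y = -7 - (18/3)t = -7 - 6t
for any integer t.

x = 7 + 5t, y = -7 - 6t for integer t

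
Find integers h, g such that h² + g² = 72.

We need to find integers h, g > 0 such that h² + g² = 72.
Trying h = 6: g² = 72 - 6² = 72 - 36 = 36
g = 6
Check: 6² + 6² = 36 + 36 = 72 ✓

72 = 6² + 6²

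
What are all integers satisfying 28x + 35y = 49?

Step 1: Compute gcd(28, 35) = 7.
Since 7 divides 49, solutions exist.

Step 2: Find a particular solution using extended Euclidean algorithm.
We get x₀ = -7, y₀ = 7.
Check: 28*-7 + 35*7 = 49 = 49 ✓

Step 3: Write the general solution.
x = -7 + (35/7)t = -7 + 5t
y = 7 - (28/7)t = 7 - 4t
for any integer t.

x = -7 + 5t, y = 7 - 4t for integer t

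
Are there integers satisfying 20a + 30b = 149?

Step 1: Compute gcd(20, 30).
gcd(20, 30) = 10

Step 2: Check divisibility.
Does 10 divide 149? 149 = 10 x 14 + 9, so no.

By the theorem on linear Diophantine equations, 20a + 30b = 149 has integer solutions if and only if gcd(20, 30) divides 149. Since 10 does not divide 149, no solutions exist.

No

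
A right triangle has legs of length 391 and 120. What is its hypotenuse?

c² = a² + b² = 391² + 120² = 152881 + 14400 = 167281
c = 409

409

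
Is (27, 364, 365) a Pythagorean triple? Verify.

Compute a² + b² = 27² + 364² = 729 + 132496 = 133225
Compute c² = 365² = 133225
Since 133225 = 133225, confirmed.

Yes, it is a Pythagorean triple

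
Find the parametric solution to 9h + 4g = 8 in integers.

Step 1: Compute gcd(9, 4) = 1.
Since 1 divides 8, solutions exist.

Step 2: Find a particular solution using extended Euclidean algorithm.
We get h₀ = 8, g₀ = -16.
Check: 9*8 + 4*-16 = 8 = 8 ✓

Step 3: Write the general solution.
h = 8 + (4/1)t = 8 + 4t
g = -16 - (9/1)t = -16 - 9t
for any integer t.

h = 8 + 4t, g = -16 - 9t for integer t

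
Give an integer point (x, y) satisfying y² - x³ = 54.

Try small integer x values and check whether x³ + 54 is a perfect square.
x = 3: x³ + 54 = 3³ + 54 = 27 + 54 = 81
Is 81 a perfect square? 9² = 81 ✓
So (x, y) = (3, -9) is a solution.

x = 3, y = -9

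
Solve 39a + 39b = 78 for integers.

Step 1: Check solvability.
gcd(39, 39) = 39
Since 39 divides 78, solutions exist.

Step 2: Apply extended Euclidean algorithm to find gcd.
We find integers such that 39*x0 + 39*y0 = 39

Step 3: Scale the particular solution.
Multiply by 78/39 = 2:
a = 0, b = 2

Step 4: Verify.
39*(0) + 39*(2) = 78 = 78 ✓

a = 0, b = 2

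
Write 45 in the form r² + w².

We need to find integers r, w > 0 such that r² + w² = 45.
Trying r = 3: w² = 45 - 3² = 45 - 9 = 36
w = 6
Check: 3² + 6² = 9 + 36 = 45 ✓

45 = 3² + 6²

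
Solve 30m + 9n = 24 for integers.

Step 1: Check solvability.
gcd(30, 9) = 3
Since 3 divides 24, solutions exist.

Step 2: Apply extended Euclidean algorithm to find gcd.
We find integers such that 30*x0 + 9*y0 = 3

Step 3: Scale the particular solution.
Multiply by 24/3 = 8:
m = 8, n = -24

Step 4: Verify.
30*(8) + 9*(-24) = 24 = 24 ✓

m = 8, n = -24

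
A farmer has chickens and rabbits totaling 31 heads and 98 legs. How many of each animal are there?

Let c = chickens, r = rabbits.
Heads: c + r = 31
Legs: 2c + 4r = 98
From the first equation, c = 31 - r. Substitute:
2(31 - r) + 4r = 98
62 + 2r = 98
r = (98 - 62)/2 = 18
c = 31 - 18 = 13

Chickens: 13, Rabbits: 18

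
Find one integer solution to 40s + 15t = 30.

Step 1: Check solvability.
gcd(40, 15) = 5
Since 5 divides 30, solutions exist.

Step 2: Apply extended Euclidean algorithm to find gcd.
We find integers such that 40*x0 + 15*y0 = 5

Step 3: Scale the particular solution.
Multiply by 30/5 = 6:
s = -6, t = 18

Step 4: Verify.
40*(-6) + 15*(18) = 30 = 30 ✓

s = -6, t = 18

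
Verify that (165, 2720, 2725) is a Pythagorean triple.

Compute a² + b²:
165² + 2720² = 27225 + 7398400 = 7425625
Compute c²:
2725² = 7425625
Since 7425625 = 7425625, it is a Pythagorean triple.

Yes, it is a Pythagorean triple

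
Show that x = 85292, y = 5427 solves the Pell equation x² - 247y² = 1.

Compute x² = 85292² = 7274725264
Compute 247y² = 247·5427² = 247·29452329 = 7274725263
x² - 247y² = 7274725264 - 7274725263 = 1
Since this equals 1, (85292, 5427) is a solution.

Yes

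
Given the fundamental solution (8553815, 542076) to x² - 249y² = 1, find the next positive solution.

Solutions to x² - Dy² = 1 are generated by powers of (x₀ + y₀√D).
The next solution satisfies x₁ + y₁√249 = (x₀ + y₀√249)², giving:
x₁ = x₀² + 249y₀² = 8553815² + 249·542076² = 73167751054225 + 73167751054224 = 146335502108449
y₁ = 2x₀y₀ = 2·8553815·542076 = 9273635639880

Verify: 146335502108449² - 249·9273635639880² = 21414079177331881724557185601 - 21414079177331881724557185600 = 1 ✓

x = 146335502108449, y = 9273635639880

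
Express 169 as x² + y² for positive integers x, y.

We need to find integers x, y > 0 such that x² + y² = 169.
Trying x = 5: y² = 169 - 5² = 169 - 25 = 144
y = 12
Check: 5² + 12² = 25 + 144 = 169 ✓

169 = 5² + 12²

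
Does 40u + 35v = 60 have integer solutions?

Step 1: Compute gcd(40, 35).
gcd(40, 35) = 5

Step 2: Check divisibility.
Does 5 divide 60? 60 = 5 x 12, so yes.

By the theorem on linear Diophantine equations, 40u + 35v = 60 has integer solutions if and only if gcd(40, 35) divides 60. Since 5 | 60, solutions exist.

Yes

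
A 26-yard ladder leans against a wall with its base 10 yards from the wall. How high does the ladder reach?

The ladder, wall, and ground form a right triangle with hypotenuse 26 and one leg 10.
By the Pythagorean theorem: h² = 26² - 10² = 676 - 100 = 576
h = √576 = 24 yards

24 yards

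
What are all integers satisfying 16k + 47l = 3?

Step 1: Compute gcd(16, 47) = 1.
Since 1 divides 3, solutions exist.

Step 2: Find a particular solution using extended Euclidean algorithm.
We get k₀ = 9, l₀ = -3.
Check: 16*9 + 47*-3 = 3 = 3 ✓

Step 3: Write the general solution.
k = 9 + (47/1)t = 9 + 47t
l = -3 - (16/1)t = -3 - 16t
for any integer t.

k = 9 + 47t, l = -3 - 16t for integer t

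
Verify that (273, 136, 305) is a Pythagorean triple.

Compute a² + b² = 273² + 136² = 74529 + 18496 = 93025
Compute c² = 305² = 93025
Since 93025 = 93025, confirmed.

Yes, it is a Pythagorean triple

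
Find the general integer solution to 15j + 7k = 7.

Step 1: Compute gcd(15, 7) = 1.
Since 1 divides 7, solutions exist.

Step 2: Find a particular solution using extended Euclidean algorithm.
We get j₀ = 7, k₀ = -14.
Check: 15*7 + 7*-14 = 7 = 7 ✓

Step 3: Write the general solution.
j = 7 + (7/1)t = 7 + 7t
k = -14 - (15/1)t = -14 - 15t
for any integer t.

j = 7 + 7t, k = -14 - 15t for integer t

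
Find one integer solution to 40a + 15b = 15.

Step 1: Check solvability.
gcd(40, 15) = 5
Since 5 divides 15, solutions exist.

Step 2: Apply extended Euclidean algorithm to find gcd.
We find integers such that 40*x0 + 15*y0 = 5

Step 3: Scale the particular solution.
Multiply by 15/5 = 3:
a = -3, b = 9

Step 4: Verify.
40*(-3) + 15*(9) = 15 = 15 ✓

a = -3, b = 9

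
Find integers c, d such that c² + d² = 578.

We need to find integers c, d > 0 such that c² + d² = 578.
Trying c = 7: d² = 578 - 7² = 578 - 49 = 529
d = 23
Check: 7² + 23² = 49 + 529 = 578 ✓

578 = 7² + 23²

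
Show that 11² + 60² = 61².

Compute a² + b² = 11² + 60² = 121 + 3600 = 3721
Compute c² = 61² = 3721
Since 3721 = 3721, confirmed.

Yes, it is a Pythagorean triple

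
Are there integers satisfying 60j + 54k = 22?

Step 1: Compute gcd(60, 54).
gcd(60, 54) = 6

Step 2: Check divisibility.
Does 6 divide 22? 22 = 6 x 3 + 4, so no.

By the theorem on linear Diophantine equations, 60j + 54k = 22 has integer solutions if and only if gcd(60, 54) divides 22. Since 6 does not divide 22, no solutions exist.

No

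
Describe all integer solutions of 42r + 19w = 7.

Step 1: Compute gcd(42, 19) = 1.
Since 1 divides 7, solutions exist.

Step 2: Find a particular solution using extended Euclidean algorithm.
We get r₀ = 35, w₀ = -77.
Check: 42*35 + 19*-77 = 7 = 7 ✓

Step 3: Write the general solution.
r = 35 + (19/1)t = 35 + 19t
w = -77 - (42/1)t = -77 - 42t
for any integer t.

r = 35 + 19t, w = -77 - 42t for integer t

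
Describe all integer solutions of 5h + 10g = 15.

Step 1: Compute gcd(5, 10) = 5.
Since 5 divides 15, solutions exist.

Step 2: Find a particular solution using extended Euclidean algorithm.
We get h₀ = 3, g₀ = 0.
Check: 5*3 + 10*0 = 15 = 15 ✓

Step 3: Write the general solution.
h = 3 + (10/5)t = 3 + 2t
g = 0 - (5/5)t = 0 - 1t
for any integer t.

h = 3 + 2t, g = 0 - 1t for integer t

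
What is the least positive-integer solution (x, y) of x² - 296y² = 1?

We seek the smallest positive integers (x, y) with x² - 296y² = 1, i.e., x² = 296y² + 1.
Try successive y values:
y = 1: x² = 296·1² + 1 = 297, not a perfect square
y = 2: x² = 296·2² + 1 = 1185, not a perfect square
y = 3: x² = 296·3² + 1 = 2665, not a perfect square
... continuing the search (or via continued fractions) ...
y = 215: x² = 296·215² + 1 = 13682601, x = 3699 ✓

Verify: 3699² - 296·215² = 13682601 - 13682600 = 1 ✓

x = 3699, y = 215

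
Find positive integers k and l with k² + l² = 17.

We need to find integers k, l > 0 such that k² + l² = 17.
Trying k = 1: l² = 17 - 1² = 17 - 1 = 16
l = 4
Check: 1² + 4² = 1 + 16 = 17 ✓

17 = 1² + 4²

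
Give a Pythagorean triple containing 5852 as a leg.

We need the other leg and hypotenuse such that 5852² + x² = c².
Take x = 861, c = 5915: 5852² + 861² = 34245904 + 741321 = 34987225 = 5915² ✓
Triple: (861, 5852, 5915)

(861, 5852, 5915)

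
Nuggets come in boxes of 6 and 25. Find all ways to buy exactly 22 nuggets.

We need non-negative integers (x, y) with 6x + 25y = 22.
For each x in 0..3, check if 22 - 6x is a non-negative multiple of 25.
No x yields an integer y ≥ 0.

No solution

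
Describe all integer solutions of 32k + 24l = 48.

Step 1: Compute gcd(32, 24) = 8.
Since 8 divides 48, solutions exist.

Step 2: Find a particular solution using extended Euclidean algorithm.
We get k₀ = 6, l₀ = -6.
Check: 32*6 + 24*-6 = 48 = 48 ✓

Step 3: Write the general solution.
k = 6 + (24/8)t = 6 + 3t
l = -6 - (32/8)t = -6 - 4t
for any integer t.

k = 6 + 3t, l = -6 - 4t for integer t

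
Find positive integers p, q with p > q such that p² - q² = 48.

Factor: p² - q² = (p+q)(p-q) = 48.
We need two factors of 48 with the same parity.
Use p+q = 24 and p-q = 2 (product 24·2 = 48).
Adding: 2p = 26, so p = 13.
Subtracting: 2q = 22, so q = 11.
Check: 13² - 11² = 169 - 121 = 48 ✓

p = 13, q = 11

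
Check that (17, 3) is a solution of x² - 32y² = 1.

Compute x² = 17² = 289
Compute 32y² = 32·3² = 32·9 = 288
x² - 32y² = 289 - 288 = 1
Since this equals 1, (17, 3) is a solution.

Yes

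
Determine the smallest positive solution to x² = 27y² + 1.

We seek the smallest positive integers (x, y) with x² - 27y² = 1, i.e., x² = 27y² + 1.
Try successive y values:
y = 1: x² = 27·1² + 1 = 28, not a perfect square
y = 2: x² = 27·2² + 1 = 109, not a perfect square
y = 3: x² = 27·3² + 1 = 244, not a perfect square
... continuing the search (or via continued fractions) ...
y = 5: x² = 27·5² + 1 = 676, x = 26 ✓

Verify: 26² - 27·5² = 676 - 675 = 1 ✓

x = 26, y = 5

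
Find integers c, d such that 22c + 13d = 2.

Step 1: Check solvability.
gcd(22, 13) = 1
Since 1 divides 2, solutions exist.

Step 2: Apply extended Euclidean algorithm to find gcd.
We find integers such that 22*x0 + 13*y0 = 1

Step 3: Scale the particular solution.
Multiply by 2/1 = 2:
c = 6, d = -10

Step 4: Verify.
22*(6) + 13*(-10) = 2 = 2 ✓

c = 6, d = -10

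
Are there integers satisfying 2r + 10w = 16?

Step 1: Compute gcd(2, 10).
gcd(2, 10) = 2

Step 2: Check divisibility.
Does 2 divide 16? 16 = 2 x 8, so yes.

By the theorem on linear Diophantine equations, 2r + 10w = 16 has integer solutions if and only if gcd(2, 10) divides 16. Since 2 | 16, solutions exist.

Yes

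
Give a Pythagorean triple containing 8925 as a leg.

We need the other leg and hypotenuse such that 8925² + x² = c².
Take x = 3528, c = 9597: 8925² + 3528² = 79655625 + 12446784 = 92102409 = 9597² ✓
Triple: (8925, 3528, 9597)

(8925, 3528, 9597)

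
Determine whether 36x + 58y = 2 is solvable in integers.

Step 1: Compute gcd(36, 58).
gcd(36, 58) = 2

Step 2: Check divisibility.
Does 2 divide 2? 2 = 2 x 1, so yes.

By the theorem on linear Diophantine equations, 36x + 58y = 2 has integer solutions if and only if gcd(36, 58) divides 2. Since 2 | 2, solutions exist.

Yes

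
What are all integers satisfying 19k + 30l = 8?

Step 1: Compute gcd(19, 30) = 1.
Since 1 divides 8, solutions exist.

Step 2: Find a particular solution using extended Euclidean algorithm.
We get k₀ = -88, l₀ = 56.
Check: 19*-88 + 30*56 = 8 = 8 ✓

Step 3: Write the general solution.
k = -88 + (30/1)t = -88 + 30t
l = 56 - (19/1)t = 56 - 19t
for any integer t.

k = -88 + 30t, l = 56 - 19t for integer t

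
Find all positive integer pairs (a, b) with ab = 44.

The positive divisors of 44 are: 1, 2, 4, 11, 22, 44.
Each divisor d gives the pair (d, 44/d):
(1, 44), (2, 22), (4, 11), (11, 4), (22, 2), (44, 1)

(1, 44), (2, 22), (4, 11), (11, 4), (22, 2), (44, 1)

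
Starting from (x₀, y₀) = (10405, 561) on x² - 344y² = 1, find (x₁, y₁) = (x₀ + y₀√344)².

Solutions to x² - Dy² = 1 are generated by powers of (x₀ + y₀√D).
The next solution satisfies x₁ + y₁√344 = (x₀ + y₀√344)², giving:
x₁ = x₀² + 344y₀² = 10405² + 344·561² = 108264025 + 108264024 = 216528049
y₁ = 2x₀y₀ = 2·10405·561 = 11674410

Verify: 216528049² - 344·11674410² = 46884396003746401 - 46884396003746400 = 1 ✓

x = 216528049, y = 11674410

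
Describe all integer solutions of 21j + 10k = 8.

Step 1: Compute gcd(21, 10) = 1.
Since 1 divides 8, solutions exist.

Step 2: Find a particular solution using extended Euclidean algorithm.
We get j₀ = 8, k₀ = -16.
Check: 21*8 + 10*-16 = 8 = 8 ✓

Step 3: Write the general solution.
j = 8 + (10/1)t = 8 + 10t
k = -16 - (21/1)t = -16 - 21t
for any integer t.

j = 8 + 10t, k = -16 - 21t for integer t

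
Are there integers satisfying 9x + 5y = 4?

Step 1: Compute gcd(9, 5).
gcd(9, 5) = 1

Step 2: Check divisibility.
Does 1 divide 4? 4 = 1 x 4, so yes.

By the theorem on linear Diophantine equations, 9x + 5y = 4 has integer solutions if and only if gcd(9, 5) divides 4. Since 1 | 4, solutions exist.

Yes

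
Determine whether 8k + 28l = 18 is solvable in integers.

Step 1: Compute gcd(8, 28).
gcd(8, 28) = 4

Step 2: Check divisibility.
Does 4 divide 18? 18 = 4 x 4 + 2, so no.

By the theorem on linear Diophantine equations, 8k + 28l = 18 has integer solutions if and only if gcd(8, 28) divides 18. Since 4 does not divide 18, no solutions exist.

No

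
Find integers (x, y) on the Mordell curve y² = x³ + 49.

Try small integer x values and check whether x³ + 49 is a perfect square.
x = 0: x³ + 49 = 0³ + 49 = 0 + 49 = 49
Is 49 a perfect square? 7² = 49 ✓
So (x, y) = (0, -7) is a solution.

x = 0, y = -7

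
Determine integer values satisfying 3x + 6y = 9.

Step 1: Check solvability.
gcd(3, 6) = 3
Since 3 divides 9, solutions exist.

Step 2: Apply extended Euclidean algorithm to find gcd.
We find integers such that 3*x0 + 6*y0 = 3

Step 3: Scale the particular solution.
Multiply by 9/3 = 3:
x = 3, y = 0

Step 4: Verify.
3*(3) + 6*(0) = 9 = 9 ✓

x = 3, y = 0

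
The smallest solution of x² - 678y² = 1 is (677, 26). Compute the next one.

Solutions to x² - Dy² = 1 are generated by powers of (x₀ + y₀√D).
The next solution satisfies x₁ + y₁√678 = (x₀ + y₀√678)², giving:
x₁ = x₀² + 678y₀² = 677² + 678·26² = 458329 + 458328 = 916657
y₁ = 2x₀y₀ = 2·677·26 = 35204

Verify: 916657² - 678·35204² = 840260055649 - 840260055648 = 1 ✓

x = 916657, y = 35204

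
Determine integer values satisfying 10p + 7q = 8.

Step 1: Check solvability.
gcd(10, 7) = 1
Since 1 divides 8, solutions exist.

Step 2: Apply extended Euclidean algorithm to find gcd.
We find integers such that 10*x0 + 7*y0 = 1

Step 3: Scale the particular solution.
Multiply by 8/1 = 8:
p = -16, q = 24

Step 4: Verify.
10*(-16) + 7*(24) = 8 = 8 ✓

p = -16, q = 24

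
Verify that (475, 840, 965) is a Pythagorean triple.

Compute a² + b² = 475² + 840² = 225625 + 705600 = 931225
Compute c² = 965² = 931225
Since 931225 = 931225, confirmed.

Yes, it is a Pythagorean triple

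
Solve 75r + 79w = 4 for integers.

Step 1: Check solvability.
gcd(75, 79) = 1
Since 1 divides 4, solutions exist.

Step 2: Apply extended Euclidean algorithm to find gcd.
We find integers such that 75*x0 + 79*y0 = 1

Step 3: Scale the particular solution.
Multiply by 4/1 = 4:
r = -80, w = 76

Step 4: Verify.
75*(-80) + 79*(76) = 4 = 4 ✓

r = -80, w = 76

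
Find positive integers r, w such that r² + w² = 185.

Search for r with 185 - r² a perfect square.
r = 4: 185 - 4² = 185 - 16 = 169 = 13² ✓
So r = 4, w = 13.

r = 4, w = 13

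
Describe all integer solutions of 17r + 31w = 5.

Step 1: Compute gcd(17, 31) = 1.
Since 1 divides 5, solutions exist.

Step 2: Find a particular solution using extended Euclidean algorithm.
We get r₀ = 55, w₀ = -30.
Check: 17*55 + 31*-30 = 5 = 5 ✓

Step 3: Write the general solution.
r = 55 + (31/1)t = 55 + 31t
w = -30 - (17/1)t = -30 - 17t
for any integer t.

r = 55 + 31t, w = -30 - 17t for integer t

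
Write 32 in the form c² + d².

We need to find integers c, d > 0 such that c² + d² = 32.
Trying c = 4: d² = 32 - 4² = 32 - 16 = 16
d = 4
Check: 4² + 4² = 16 + 16 = 32 ✓

32 = 4² + 4²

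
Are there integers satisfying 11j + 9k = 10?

Step 1: Compute gcd(11, 9).
gcd(11, 9) = 1

Step 2: Check divisibility.
Does 1 divide 10? 10 = 1 x 10, so yes.

By the theorem on linear Diophantine equations, 11j + 9k = 10 has integer solutions if and only if gcd(11, 9) divides 10. Since 1 | 10, solutions exist.

Yes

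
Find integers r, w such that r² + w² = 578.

We need to find integers r, w > 0 such that r² + w² = 578.
Trying r = 7: w² = 578 - 7² = 578 - 49 = 529
w = 23
Check: 7² + 23² = 49 + 529 = 578 ✓

578 = 7² + 23²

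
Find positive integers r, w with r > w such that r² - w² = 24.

Factor: r² - w² = (r+w)(r-w) = 24.
We need two factors of 24 with the same parity.
Use r+w = 12 and r-w = 2 (product 12·2 = 24).
Adding: 2r = 14, so r = 7.
Subtracting: 2w = 10, so w = 5.
Check: 7² - 5² = 49 - 25 = 24 ✓

r = 7, w = 5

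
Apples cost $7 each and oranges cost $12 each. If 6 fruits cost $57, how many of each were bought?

Let a = apples, o = oranges.
a + o = 6
7a + 12o = 57
Substitute o = 6 - a:
7a + 12(6 - a) = 57
(7 - 12)a = 57 - 72
-5a = -15
a = 3, o = 6 - 3 = 3

Apples: 3, Oranges: 3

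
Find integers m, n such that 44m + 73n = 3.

Step 1: Check solvability.
gcd(44, 73) = 1
Since 1 divides 3, solutions exist.

Step 2: Apply extended Euclidean algorithm to find gcd.
We find integers such that 44*x0 + 73*y0 = 1

Step 3: Scale the particular solution.
Multiply by 3/1 = 3:
m = 15, n = -9

Step 4: Verify.
44*(15) + 73*(-9) = 3 = 3 ✓

m = 15, n = -9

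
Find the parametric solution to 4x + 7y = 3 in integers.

Step 1: Compute gcd(4, 7) = 1.
Since 1 divides 3, solutions exist.

Step 2: Find a particular solution using extended Euclidean algorithm.
We get x₀ = 6, y₀ = -3.
Check: 4*6 + 7*-3 = 3 = 3 ✓

Step 3: Write the general solution.
x = 6 + (7/1)t = 6 + 7t
y = -3 - (4/1)t = -3 - 4t
for any integer t.

x = 6 + 7t, y = -3 - 4t for integer t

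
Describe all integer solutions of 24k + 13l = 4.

Step 1: Compute gcd(24, 13) = 1.
Since 1 divides 4, solutions exist.

Step 2: Find a particular solution using extended Euclidean algorithm.
We get k₀ = 24, l₀ = -44.
Check: 24*24 + 13*-44 = 4 = 4 ✓

Step 3: Write the general solution.
k = 24 + (13/1)t = 24 + 13t
l = -44 - (24/1)t = -44 - 24t
for any integer t.

k = 24 + 13t, l = -44 - 24t for integer t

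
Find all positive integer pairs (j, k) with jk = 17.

The positive divisors of 17 are: 1, 17.
Each divisor d gives the pair (d, 17/d):
(1, 17), (17, 1)

(1, 17), (17, 1)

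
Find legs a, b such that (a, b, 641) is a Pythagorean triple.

We need a² + b² = 641² = 410881.
Trying: 609² + 200² = 370881 + 40000 = 410881 ✓

(609, 200, 641)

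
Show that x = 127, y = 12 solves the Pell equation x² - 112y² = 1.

Compute x² = 127² = 16129
Compute 112y² = 112·12² = 112·144 = 16128
x² - 112y² = 16129 - 16128 = 1
Since this equals 1, (127, 12) is a solution.

Yes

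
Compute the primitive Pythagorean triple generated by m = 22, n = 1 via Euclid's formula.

a = m² - n² = 22² - 1² = 484 - 1 = 483
b = 2mn = 2·22·1 = 44
c = m² + n² = 484 + 1 = 485
Verify: 483² + 44² = 233289 + 1936 = 235225 = 485² ✓

(483, 44, 485)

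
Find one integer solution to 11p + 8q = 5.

Step 1: Check solvability.
gcd(11, 8) = 1
Since 1 divides 5, solutions exist.

Step 2: Apply extended Euclidean algorithm to find gcd.
We find integers such that 11*x0 + 8*y0 = 1

Step 3: Scale the particular solution.
Multiply by 5/1 = 5:
p = 15, q = -20

Step 4: Verify.
11*(15) + 8*(-20) = 5 = 5 ✓

p = 15, q = -20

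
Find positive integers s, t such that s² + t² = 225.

Search for s with 225 - s² a perfect square.
s = 9: 225 - 9² = 225 - 81 = 144 = 12² ✓
So s = 9, t = 12.

s = 9, t = 12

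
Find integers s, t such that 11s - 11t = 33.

Step 1: Check solvability.
gcd(11, 11) = 11
Since 11 divides 33, solutions exist.

Step 2: Apply extended Euclidean algorithm to find gcd.
We find integers such that 11*x0 + 11*y0 = 11

Step 3: Scale the particular solution.
Multiply by 33/11 = 3:
s = 0, t = -3

Step 4: Verify.
11*(0) - 11*(-3) = 33 = 33 ✓

s = 0, t = -3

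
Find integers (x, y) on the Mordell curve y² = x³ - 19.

Try small integer x values and check whether x³ - 19 is a perfect square.
x = 7: x³ - 19 = 7³ - 19 = 343 - 19 = 324
Is 324 a perfect square? 18² = 324 ✓
So (x, y) = (7, 18) is a solution.

x = 7, y = 18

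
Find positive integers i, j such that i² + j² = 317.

Search for i with 317 - i² a perfect square.
i = 11: 317 - 11² = 317 - 121 = 196 = 14² ✓
So i = 11, j = 14.

i = 11, j = 14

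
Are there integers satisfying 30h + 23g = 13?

Step 1: Compute gcd(30, 23).
gcd(30, 23) = 1

Step 2: Check divisibility.
Does 1 divide 13? 13 = 1 x 13, so yes.

By the theorem on linear Diophantine equations, 30h + 23g = 13 has integer solutions if and only if gcd(30, 23) divides 13. Since 1 | 13, solutions exist.

Yes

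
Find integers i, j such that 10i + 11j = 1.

Step 1: Check solvability.
gcd(10, 11) = 1
Since 1 divides 1, solutions exist.

Step 2: Apply extended Euclidean algorithm to find gcd.
We find integers such that 10*x0 + 11*y0 = 1

Step 3: Scale the particular solution.
Multiply by 1/1 = 1:
i = -1, j = 1

Step 4: Verify.
10*(-1) + 11*(1) = 1 = 1 ✓

i = -1, j = 1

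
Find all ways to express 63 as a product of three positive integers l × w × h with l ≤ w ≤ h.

Iterate l from 1 to ⌊63^(1/3)⌋. For each l dividing 63, iterate w ≥ l with w dividing 63/l, and set h = 63/(l·w).
Triples found (4): (1×1×63), (1×3×21), (1×7×9), (3×3×7)

(1×1×63), (1×3×21), (1×7×9), (3×3×7)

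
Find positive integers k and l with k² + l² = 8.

We need to find integers k, l > 0 such that k² + l² = 8.
Trying k = 2: l² = 8 - 2² = 8 - 4 = 4
l = 2
Check: 2² + 2² = 4 + 4 = 8 ✓

8 = 2² + 2²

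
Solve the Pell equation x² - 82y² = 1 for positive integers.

We seek the smallest positive integers (x, y) with x² - 82y² = 1, i.e., x² = 82y² + 1.
Try successive y values:
y = 1: x² = 82·1² + 1 = 83, not a perfect square
y = 2: x² = 82·2² + 1 = 329, not a perfect square
y = 3: x² = 82·3² + 1 = 739, not a perfect square
... continuing the search (or via continued fractions) ...
y = 18: x² = 82·18² + 1 = 26569, x = 163 ✓

Verify: 163² - 82·18² = 26569 - 26568 = 1 ✓

x = 163, y = 18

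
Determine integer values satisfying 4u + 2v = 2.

Step 1: Check solvability.
gcd(4, 2) = 2
Since 2 divides 2, solutions exist.

Step 2: Apply extended Euclidean algorithm to find gcd.
We find integers such that 4*x0 + 2*y0 = 2

Step 3: Scale the particular solution.
Multiply by 2/2 = 1:
u = 0, v = 1

Step 4: Verify.
4*(0) + 2*(1) = 2 = 2 ✓

u = 0, v = 1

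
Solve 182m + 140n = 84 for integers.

Step 1: Check solvability.
gcd(182, 140) = 14
Since 14 divides 84, solutions exist.

Step 2: Apply extended Euclidean algorithm to find gcd.
We find integers such that 182*x0 + 140*y0 = 14

Step 3: Scale the particular solution.
Multiply by 84/14 = 6:
m = -18, n = 24

Step 4: Verify.
182*(-18) + 140*(24) = 84 = 84 ✓

m = -18, n = 24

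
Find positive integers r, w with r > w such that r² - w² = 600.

Factor: r² - w² = (r+w)(r-w) = 600.
We need two factors of 600 with the same parity.
Use r+w = 300 and r-w = 2 (product 300·2 = 600).
Adding: 2r = 302, so r = 151.
Subtracting: 2w = 298, so w = 149.
Check: 151² - 149² = 22801 - 22201 = 600 ✓

r = 151, w = 149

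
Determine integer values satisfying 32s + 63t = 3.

Step 1: Check solvability.
gcd(32, 63) = 1
Since 1 divides 3, solutions exist.

Step 2: Apply extended Euclidean algorithm to find gcd.
We find integers such that 32*x0 + 63*y0 = 1

Step 3: Scale the particular solution.
Multiply by 3/1 = 3:
s = 6, t = -3

Step 4: Verify.
32*(6) + 63*(-3) = 3 = 3 ✓

s = 6, t = -3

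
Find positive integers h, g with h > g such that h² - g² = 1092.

Factor: h² - g² = (h+g)(h-g) = 1092.
We need two factors of 1092 with the same parity.
Use h+g = 546 and h-g = 2 (product 546·2 = 1092).
Adding: 2h = 548, so h = 274.
Subtracting: 2g = 544, so g = 272.
Check: 274² - 272² = 75076 - 73984 = 1092 ✓

h = 274, g = 272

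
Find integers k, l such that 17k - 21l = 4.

Step 1: Check solvability.
gcd(17, 21) = 1
Since 1 divides 4, solutions exist.

Step 2: Apply extended Euclidean algorithm to find gcd.
We find integers such that 17*x0 + 21*y0 = 1

Step 3: Scale the particular solution.
Multiply by 4/1 = 4:
k = 20, l = 16

Step 4: Verify.
17*(20) - 21*(16) = 4 = 4 ✓

k = 20, l = 16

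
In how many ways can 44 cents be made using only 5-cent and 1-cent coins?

We need non-negative integers (x, y) with 5x + 1y = 44.
For each x from 0 to 8, check if (44 - 5x) is a non-negative multiple of 1.
Solutions (x, y): (0,44), (1,39), (2,34), (3,29), ...
Count: 9

9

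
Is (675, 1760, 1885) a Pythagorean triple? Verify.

Compute a² + b² = 675² + 1760² = 455625 + 3097600 = 3553225
Compute c² = 1885² = 3553225
Since 3553225 = 3553225, confirmed.

Yes, it is a Pythagorean triple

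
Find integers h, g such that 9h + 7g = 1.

Step 1: Check solvability.
gcd(9, 7) = 1
Since 1 divides 1, solutions exist.

Step 2: Apply extended Euclidean algorithm to find gcd.
We find integers such that 9*x0 + 7*y0 = 1

Step 3: Scale the particular solution.
Multiply by 1/1 = 1:
h = -3, g = 4

Step 4: Verify.
9*(-3) + 7*(4) = 1 = 1 ✓

h = -3, g = 4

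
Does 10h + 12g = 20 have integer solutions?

Step 1: Compute gcd(10, 12).
gcd(10, 12) = 2

Step 2: Check divisibility.
Does 2 divide 20? 20 = 2 x 10, so yes.

By the theorem on linear Diophantine equations, 10h + 12g = 20 has integer solutions if and only if gcd(10, 12) divides 20. Since 2 | 20, solutions exist.

Yes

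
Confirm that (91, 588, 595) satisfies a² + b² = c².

Compute a² + b² = 91² + 588² = 8281 + 345744 = 354025
Compute c² = 595² = 354025
Since 354025 = 354025, confirmed.

Yes, it is a Pythagorean triple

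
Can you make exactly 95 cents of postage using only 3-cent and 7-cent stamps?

We need non-negative x, y with 3x + 7y = 95.
gcd(3, 7) = 1 divides 95, so integer solutions exist.
Search for a non-negative one: x = 6 gives 7y = 95 - 18 = 77, so y = 11.
Check: 3·6 + 7·11 = 95 ✓

Yes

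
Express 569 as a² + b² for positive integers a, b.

We need to find integers a, b > 0 such that a² + b² = 569.
Trying a = 13: b² = 569 - 13² = 569 - 169 = 400
b = 20
Check: 13² + 20² = 169 + 400 = 569 ✓

569 = 13² + 20²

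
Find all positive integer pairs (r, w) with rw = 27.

The positive divisors of 27 are: 1, 3, 9, 27.
Each divisor d gives the pair (d, 27/d):
(1, 27), (3, 9), (9, 3), (27, 1)

(1, 27), (3, 9), (9, 3), (27, 1)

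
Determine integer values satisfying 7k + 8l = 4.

Step 1: Check solvability.
gcd(7, 8) = 1
Since 1 divides 4, solutions exist.

Step 2: Apply extended Euclidean algorithm to find gcd.
We find integers such that 7*x0 + 8*y0 = 1

Step 3: Scale the particular solution.
Multiply by 4/1 = 4:
k = -4, l = 4

Step 4: Verify.
7*(-4) + 8*(4) = 4 = 4 ✓

k = -4, l = 4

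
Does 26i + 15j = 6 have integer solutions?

Step 1: Compute gcd(26, 15).
gcd(26, 15) = 1

Step 2: Check divisibility.
Does 1 divide 6? 6 = 1 x 6, so yes.

By the theorem on linear Diophantine equations, 26i + 15j = 6 has integer solutions if and only if gcd(26, 15) divides 6. Since 1 | 6, solutions exist.

Yes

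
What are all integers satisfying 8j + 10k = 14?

Step 1: Compute gcd(8, 10) = 2.
Since 2 divides 14, solutions exist.

Step 2: Find a particular solution using extended Euclidean algorithm.
We get j₀ = -7, k₀ = 7.
Check: 8*-7 + 10*7 = 14 = 14 ✓

Step 3: Write the general solution.
j = -7 + (10/2)t = -7 + 5t
k = 7 - (8/2)t = 7 - 4t
for any integer t.

j = -7 + 5t, k = 7 - 4t for integer t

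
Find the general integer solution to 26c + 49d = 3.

Step 1: Compute gcd(26, 49) = 1.
Since 1 divides 3, solutions exist.

Step 2: Find a particular solution using extended Euclidean algorithm.
We get c₀ = 51, d₀ = -27.
Check: 26*51 + 49*-27 = 3 = 3 ✓

Step 3: Write the general solution.
c = 51 + (49/1)t = 51 + 49t
d = -27 - (26/1)t = -27 - 26t
for any integer t.

c = 51 + 49t, d = -27 - 26t for integer t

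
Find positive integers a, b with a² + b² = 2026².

We need a² + b² = 2026² = 4104676.
Trying: 90² + 2024² = 8100 + 4096576 = 4104676 ✓

(90, 2024, 2026)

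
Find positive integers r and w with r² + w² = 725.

We need to find integers r, w > 0 such that r² + w² = 725.
Trying r = 7: w² = 725 - 7² = 725 - 49 = 676
w = 26
Check: 7² + 26² = 49 + 676 = 725 ✓

725 = 7² + 26²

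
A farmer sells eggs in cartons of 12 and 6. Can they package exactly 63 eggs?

We need non-negative a, b with 12a + 6b = 63.
gcd(12, 6) = 6, and 6 does not divide 63.
No integer solutions exist.

No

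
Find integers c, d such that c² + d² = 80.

We need to find integers c, d > 0 such that c² + d² = 80.
Trying c = 4: d² = 80 - 4² = 80 - 16 = 64
d = 8
Check: 4² + 8² = 16 + 64 = 80 ✓

80 = 4² + 8²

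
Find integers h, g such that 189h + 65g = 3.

Step 1: Check solvability.
gcd(189, 65) = 1
Since 1 divides 3, solutions exist.

Step 2: Apply extended Euclidean algorithm to find gcd.
We find integers such that 189*x0 + 65*y0 = 1

Step 3: Scale the particular solution.
Multiply by 3/1 = 3:
h = -33, g = 96

Step 4: Verify.
189*(-33) + 65*(96) = 3 = 3 ✓

h = -33, g = 96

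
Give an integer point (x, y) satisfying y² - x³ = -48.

Try small integer x values and check whether x³ - 48 is a perfect square.
x = 4: x³ - 48 = 4³ - 48 = 64 - 48 = 16
Is 16 a perfect square? 4² = 16 ✓
So (x, y) = (4, 4) is a solution.

x = 4, y = 4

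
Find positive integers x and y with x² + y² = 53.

We need to find integers x, y > 0 such that x² + y² = 53.
Trying x = 2: y² = 53 - 2² = 53 - 4 = 49
y = 7
Check: 2² + 7² = 4 + 49 = 53 ✓

53 = 2² + 7²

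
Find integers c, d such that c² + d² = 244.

We need to find integers c, d > 0 such that c² + d² = 244.
Trying c = 10: d² = 244 - 10² = 244 - 100 = 144
d = 12
Check: 10² + 12² = 100 + 144 = 244 ✓

244 = 10² + 12²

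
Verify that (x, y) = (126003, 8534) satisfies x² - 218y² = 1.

Compute x² = 126003² = 15876756009
Compute 218y² = 218·8534² = 218·72829156 = 15876756008
x² - 218y² = 15876756009 - 15876756008 = 1
Since this equals 1, (126003, 8534) is a solution.

Yes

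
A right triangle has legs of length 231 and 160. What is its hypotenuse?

c² = a² + b² = 231² + 160² = 53361 + 25600 = 78961
c = 281

281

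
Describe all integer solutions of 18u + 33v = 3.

Step 1: Compute gcd(18, 33) = 3.
Since 3 divides 3, solutions exist.

Step 2: Find a particular solution using extended Euclidean algorithm.
We get u₀ = 2, v₀ = -1.
Check: 18*2 + 33*-1 = 3 = 3 ✓

Step 3: Write the general solution.
u = 2 + (33/3)t = 2 + 11t
v = -1 - (18/3)t = -1 - 6t
for any integer t.

u = 2 + 11t, v = -1 - 6t for integer t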